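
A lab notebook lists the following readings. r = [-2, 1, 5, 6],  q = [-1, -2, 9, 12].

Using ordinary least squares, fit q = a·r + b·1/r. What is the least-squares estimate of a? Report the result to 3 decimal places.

a = 2.043

From the data, Σr·r = 66, Σr·1/r = 4, Σ1/r·1/r = 593/450.
And Σr·q = 117, Σ1/r·q = 23/10.
MᵀM·[a, b]ᵀ = Mᵀq becomes [[66, 4]; [4, 593/450]]·[a, b]ᵀ = [117, 23/10]ᵀ.
Eliminating b: (593/450)·(row 1) − 4·(row 2) gives (5323/75)·a = (593/450)·117 − 4·(23/10) = 7249/50, so a = 21747/10646.
Then b = ((23/10) − 4·(21747/10646))/(593/450) = -23715/5323.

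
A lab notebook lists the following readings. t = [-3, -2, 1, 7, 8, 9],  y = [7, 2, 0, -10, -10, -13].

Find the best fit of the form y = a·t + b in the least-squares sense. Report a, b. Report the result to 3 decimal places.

Forming AᵀA = [[208, 20]; [20, 6]] and Aᵀy = [-292, -24]ᵀ gives AᵀA·[a, b]ᵀ = Aᵀy.
Eliminating b: 6·(row 1) − 20·(row 2) gives 848·a = 6·(-292) − 20·(-24) = -1272, so a = -3/2.
Then b = ((-24) − 20·(-3/2))/6 = 1.

a = -1.500, b = 1.000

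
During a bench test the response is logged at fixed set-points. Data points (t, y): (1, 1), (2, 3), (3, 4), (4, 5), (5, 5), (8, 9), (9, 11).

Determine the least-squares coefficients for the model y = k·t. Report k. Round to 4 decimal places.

k = 1.1750

XᵀX·[k]ᵀ = Xᵀy reads: 200·k = 235.
Hence k = 235 / 200 ≈ 1.175.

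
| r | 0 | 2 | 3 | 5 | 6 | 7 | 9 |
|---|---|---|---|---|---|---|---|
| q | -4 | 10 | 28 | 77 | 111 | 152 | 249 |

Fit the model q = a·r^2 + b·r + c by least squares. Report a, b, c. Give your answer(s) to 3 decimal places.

AᵀA·[a, b, c]ᵀ = Aᵀq reads: 10980·a + 1448·b + 204·c = 33830;  1448·a + 204·b + 32·c = 4460;  204·a + 32·b + 7·c = 623.
Solving the 3×3 system (Gaussian elimination) gives a = 64525/21802, b = 1486/991, c = -44757/10901.

a = 2.960, b = 1.499, c = -4.106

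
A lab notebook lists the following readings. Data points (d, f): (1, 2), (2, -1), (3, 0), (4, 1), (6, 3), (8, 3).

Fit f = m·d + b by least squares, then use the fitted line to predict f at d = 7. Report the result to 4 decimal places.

With design matrix A, AᵀA = [[130, 24]; [24, 6]] and Aᵀf = [46, 8]ᵀ.
Δ = 130·6 − 24² = 204.
m = (46·6 − 24·8)/204 = 7/17; b = (130·8 − 24·46)/204 = -16/51.
At d = 7: f̂ = (7/17)·(7) + (-16/51)·(1) = 131/51.

f̂ = 2.5686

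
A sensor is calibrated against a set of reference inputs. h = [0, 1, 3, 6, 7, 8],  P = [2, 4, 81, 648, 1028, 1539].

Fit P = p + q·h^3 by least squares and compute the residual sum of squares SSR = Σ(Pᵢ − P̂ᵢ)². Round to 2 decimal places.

Entries of AᵀA: Σ1 = 6, Σh^3 = 1099, Σh^3·h^3 = 427179.
For AᵀP: ΣP = 3302, Σh^3·P = 1282731.
det = 6·427179 − 1099² = 1355273.
p = (3302·427179 − 1099·1282731)/1355273 = 823689/1355273; q = (6·1282731 − 1099·3302)/1355273 = 4067488/1355273.
Residuals: 1886857/1355273, 529915/1355273, -868752/1355273, -1184193/1355273, -2751429/1355273, 2387602/1355273; SSR = 14217864/1355273.

SSR = 10.49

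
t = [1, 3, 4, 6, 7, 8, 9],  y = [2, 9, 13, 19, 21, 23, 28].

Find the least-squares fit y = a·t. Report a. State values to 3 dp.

a = 3.039

From the data, Σt·t = 256.
Right-hand side: Σt·y = 778.
Hence a = 778 / 256 ≈ 3.03906.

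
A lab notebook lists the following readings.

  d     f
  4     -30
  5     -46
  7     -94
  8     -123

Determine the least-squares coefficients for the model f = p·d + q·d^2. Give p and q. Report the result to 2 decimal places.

Normal-equation sums: Σd·d = 154, Σd·d^2 = 1044, Σd^2·d^2 = 7378.
Moment sums: Σd·f = -1992, Σd^2·f = -14108.
So MᵀM·[p, q]ᵀ = Mᵀf: [[154, 1044]; [1044, 7378]]·[p, q]ᵀ = [-1992, -14108]ᵀ.
Δ = 154·7378 − 1044² = 46276.
p = ((-1992)·7378 − 1044·(-14108))/46276 = 7944/11569; q = (154·(-14108) − 1044·(-1992))/46276 = -23246/11569.

p = 0.69, q = -2.01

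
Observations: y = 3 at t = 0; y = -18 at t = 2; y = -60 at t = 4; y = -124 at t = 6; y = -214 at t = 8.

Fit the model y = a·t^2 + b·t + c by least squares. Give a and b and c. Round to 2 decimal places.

Setting ∂/∂a … = 0 gives: 5664·a + 800·b + 120·c = -19192;  800·a + 120·b + 20·c = -2732;  120·a + 20·b + 5·c = -413.
Inverting the 3×3 Gram matrix, [a, b, c]ᵀ = [-20/7, -29/7, 89/35]ᵀ.

a = -2.86, b = -4.14, c = 2.54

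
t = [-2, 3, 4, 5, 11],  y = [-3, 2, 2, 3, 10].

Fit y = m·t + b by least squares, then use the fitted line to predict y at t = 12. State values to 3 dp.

The normal equations are: 175·m + 21·b = 145;  21·m + 5·b = 14.
(Σt·t = 175, Σt = 21, Σ1 = 5, Σt·y = 145, Σy = 14.)
Eliminating b: 5·(row 1) − 21·(row 2) gives 434·m = 5·145 − 21·14 = 431, so m = 431/434.
Then b = (14 − 21·(431/434))/5 = -85/62.
At t = 12: ŷ = (431/434)·(12) + (-85/62)·(1) = 4577/434.

ŷ = 10.546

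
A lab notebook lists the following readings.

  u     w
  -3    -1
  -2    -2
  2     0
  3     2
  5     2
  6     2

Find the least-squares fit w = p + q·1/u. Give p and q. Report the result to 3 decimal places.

p = 0.297, q = 3.322

MᵀM·[p, q]ᵀ = Mᵀw reads: 6·p + (11/30)·q = 3;  (11/30)·p + (79/100)·q = 41/15.
(Σ1 = 6, Σ1/u = 11/30, Σ1/u·1/u = 79/100, Σw = 3, Σ1/u·w = 41/15.)
Eliminating q: (79/100)·(row 1) − (11/30)·(row 2) gives (829/180)·p = (79/100)·3 − (11/30)·(41/15) = 1231/900, so p = 1231/4145.
Then q = ((41/15) − (11/30)·(1231/4145))/(79/100) = 2754/829.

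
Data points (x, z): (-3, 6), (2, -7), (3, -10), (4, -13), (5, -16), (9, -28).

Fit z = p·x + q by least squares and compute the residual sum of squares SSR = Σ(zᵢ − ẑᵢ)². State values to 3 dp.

SSR = 1.259

Compute the Gram sums: Σx·x = 144, Σx = 20, Σ1 = 6.
And Σx·z = -446, Σz = -68.
Normal equations: [[144, 20]; [20, 6]]·[p, q]ᵀ = [-446, -68]ᵀ.
Eliminating q: 6·(row 1) − 20·(row 2) gives 464·p = 6·(-446) − 20·(-68) = -1316, so p = -329/116.
Then q = ((-68) − 20·(-329/116))/6 = -109/58.
Residuals: -73/116, 16/29, 45/116, 13/58, 7/116, -69/116; SSR = 73/58.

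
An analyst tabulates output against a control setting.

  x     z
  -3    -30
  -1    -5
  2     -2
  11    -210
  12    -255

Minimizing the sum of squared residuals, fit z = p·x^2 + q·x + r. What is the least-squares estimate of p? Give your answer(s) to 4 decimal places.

p = -2.0644

Forming MᵀM = [[35475, 3039, 279]; [3039, 279, 21]; [279, 21, 5]] and Mᵀz = [-62413, -5279, -502]ᵀ gives MᵀM·[p, q, r]ᵀ = Mᵀz.
Solving the 3×3 system (Gaussian elimination) gives p = -536369/259818, q = 931495/259818, r = -11436/43303.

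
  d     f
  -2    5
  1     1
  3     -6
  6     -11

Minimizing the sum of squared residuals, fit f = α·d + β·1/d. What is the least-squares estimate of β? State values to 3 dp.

β = 1.971

The normal equations are: 50·α + 4·β = -93;  4·α + (25/18)·β = -16/3.
(Σd·d = 50, Σd·1/d = 4, Σ1/d·1/d = 25/18, Σd·f = -93, Σ1/d·f = -16/3.)
det = 50·(25/18) − 4² = 481/9.
α = ((-93)·(25/18) − 4·(-16/3))/(481/9) = -1941/962; β = (50·(-16/3) − 4·(-93))/(481/9) = 948/481.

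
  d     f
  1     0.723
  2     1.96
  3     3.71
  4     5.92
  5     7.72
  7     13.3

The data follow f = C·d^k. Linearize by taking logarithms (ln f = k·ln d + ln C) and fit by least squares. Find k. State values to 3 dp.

Linearized form: ln f = k·ln d + ln C. From the 6 transformed points,
XᵀX = [[9.9861, 6.7334]; [6.7334, 6]], rhs = [12.6970, 8.0695]ᵀ  (here Σln d = 6.7334, Σ(ln d)² = 9.9861, Σln f = 8.0695, Σln d·ln f = 12.6970).
Solving (det = 14.5777): k = 1.49863, ln C = -0.33689.

k = 1.499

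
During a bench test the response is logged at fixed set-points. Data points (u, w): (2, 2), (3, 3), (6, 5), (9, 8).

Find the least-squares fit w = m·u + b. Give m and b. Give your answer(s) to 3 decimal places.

Forming AᵀA = [[130, 20]; [20, 4]] and Aᵀw = [115, 18]ᵀ gives AᵀA·[m, b]ᵀ = Aᵀw.
det = 130·4 − 20² = 120.
m = (115·4 − 20·18)/120 = 5/6; b = (130·18 − 20·115)/120 = 1/3.

m = 0.833, b = 0.333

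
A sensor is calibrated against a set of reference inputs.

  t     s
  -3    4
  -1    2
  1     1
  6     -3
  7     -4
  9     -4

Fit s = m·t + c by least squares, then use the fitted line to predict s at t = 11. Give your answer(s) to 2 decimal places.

The normal equations are: 177·m + 19·c = -95;  19·m + 6·c = -4.
Eliminating c: 6·(row 1) − 19·(row 2) gives 701·m = 6·(-95) − 19·(-4) = -494, so m = -494/701.
Then c = ((-4) − 19·(-494/701))/6 = 1097/701.
At t = 11: ŝ = (-494/701)·(11) + (1097/701)·(1) = -4337/701.

ŝ = -6.19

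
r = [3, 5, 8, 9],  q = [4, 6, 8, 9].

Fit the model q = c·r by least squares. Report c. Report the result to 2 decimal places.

Compute the Gram sums: Σr·r = 179.
Moment sums: Σr·q = 187.
Hence c = 187 / 179 ≈ 1.04469.

c = 1.04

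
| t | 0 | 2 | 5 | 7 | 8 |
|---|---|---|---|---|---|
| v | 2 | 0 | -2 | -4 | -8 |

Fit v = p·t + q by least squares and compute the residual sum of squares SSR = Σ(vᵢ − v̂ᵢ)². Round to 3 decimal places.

SSR = 5.646

MᵀM·[p, q]ᵀ = Mᵀv reads: 142·p + 22·q = -102;  22·p + 5·q = -12.
(Σt·t = 142, Σt = 22, Σ1 = 5, Σt·v = -102, Σv = -12.)
Δ = 142·5 − 22² = 226.
p = ((-102)·5 − 22·(-12))/226 = -123/113; q = (142·(-12) − 22·(-102))/226 = 270/113.
Residuals: -44/113, -24/113, 119/113, 139/113, -190/113; SSR = 638/113.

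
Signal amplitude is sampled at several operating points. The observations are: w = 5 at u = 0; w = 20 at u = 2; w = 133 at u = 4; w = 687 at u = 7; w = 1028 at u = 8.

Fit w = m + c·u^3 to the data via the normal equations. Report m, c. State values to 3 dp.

The normal equations are: 5·m + 927·c = 1873;  927·m + 383953·c = 770649.
Δ = 5·383953 − 927² = 1060436.
m = (1873·383953 − 927·770649)/1060436 = 2376173/530218; c = (5·770649 − 927·1873)/1060436 = 1058487/530218.

m = 4.482, c = 1.996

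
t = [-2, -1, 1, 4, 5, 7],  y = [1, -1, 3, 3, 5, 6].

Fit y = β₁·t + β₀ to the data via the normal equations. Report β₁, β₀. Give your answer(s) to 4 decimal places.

β₁ = 0.6526, β₀ = 1.3105

Entries of XᵀX: Σt·t = 96, Σt = 14, Σ1 = 6.
And Σt·y = 81, Σy = 17.
Normal equations: [[96, 14]; [14, 6]]·[β₁, β₀]ᵀ = [81, 17]ᵀ.
Eliminating β₀: 6·(row 1) − 14·(row 2) gives 380·β₁ = 6·81 − 14·17 = 248, so β₁ = 62/95.
Then β₀ = (17 − 14·(62/95))/6 = 249/190.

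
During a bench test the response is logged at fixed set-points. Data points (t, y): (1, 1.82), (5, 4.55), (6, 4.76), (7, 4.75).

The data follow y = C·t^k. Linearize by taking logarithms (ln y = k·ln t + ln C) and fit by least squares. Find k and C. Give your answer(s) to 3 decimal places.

k = 0.521, C = 1.843

With ln yᵢ as the transformed response and ln tᵢ as the regressor:
Σln t = 5.3471, Σ(ln t)² = 9.5873, Σln y = 5.2324, Σln t·ln y = 8.2661.
Equations: 9.5873·k + 5.3471·ln C = 8.2661;  5.3471·k + 4·ln C = 5.2324.
Solving (det = 9.7575): k = 0.52129, ln C = 0.61125, so C = exp(0.61125) = 1.84273.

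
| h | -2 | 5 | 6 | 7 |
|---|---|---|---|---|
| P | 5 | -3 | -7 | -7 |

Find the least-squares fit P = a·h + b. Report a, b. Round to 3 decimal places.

a = -1.360, b = 2.440

Compute the Gram sums: Σh·h = 114, Σh = 16, Σ1 = 4.
Moment sums: Σh·P = -116, ΣP = -12.
Normal equations: [[114, 16]; [16, 4]]·[a, b]ᵀ = [-116, -12]ᵀ.
Eliminating b: 4·(row 1) − 16·(row 2) gives 200·a = 4·(-116) − 16·(-12) = -272, so a = -34/25.
Then b = ((-12) − 16·(-34/25))/4 = 61/25.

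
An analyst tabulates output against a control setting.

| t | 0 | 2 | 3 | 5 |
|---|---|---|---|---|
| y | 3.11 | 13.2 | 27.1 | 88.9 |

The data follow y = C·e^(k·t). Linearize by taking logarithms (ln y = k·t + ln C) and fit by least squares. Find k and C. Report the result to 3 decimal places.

k = 0.672, C = 3.301

Let Y = ln y. Fitting Y = k·t + ln C by least squares:
Over the data: Σt = 10.0000, Σ(t)² = 38.0000, Σln y = 11.5019, Σt·ln y = 37.4966.
Normal system: [[38.0000, 10.0000]; [10.0000, 4]]·[k, ln C]ᵀ = [37.4966, 11.5019]ᵀ.
Slope k = (n·Σt·ln y − Σt·Σln y)/(n·Σ(t)² − (Σt)²) = (4·37.4966 − 10.0000·11.5019)/52.0000 = 0.67245; ln C = (Σln y − k·Σt)/n = 1.19434, so C = exp(1.19434) = 3.30138.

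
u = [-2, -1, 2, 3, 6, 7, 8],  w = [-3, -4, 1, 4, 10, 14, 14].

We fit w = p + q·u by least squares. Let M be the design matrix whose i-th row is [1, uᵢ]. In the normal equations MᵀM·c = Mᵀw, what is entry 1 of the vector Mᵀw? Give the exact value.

Entry 1 ↔ basis 1, so (Mᵀw)_{1} = Σᵢ wᵢ = (1)·(-3) + (1)·(-4) + (1)·(1) + (1)·(4) + (1)·(10) + (1)·(14) + (1)·(14) = 36.

36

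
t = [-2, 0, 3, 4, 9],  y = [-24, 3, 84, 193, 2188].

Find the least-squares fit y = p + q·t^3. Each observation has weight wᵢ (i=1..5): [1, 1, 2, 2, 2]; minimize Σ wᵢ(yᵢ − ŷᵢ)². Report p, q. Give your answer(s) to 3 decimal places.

With design matrix X, XᵀWX = [[8, 1632]; [1632, 1072596]] and XᵀWy = [4909, 3219536]ᵀ.
Eliminating q: 1072596·(row 1) − 1632·(row 2) gives 5917344·p = 1072596·4909 − 1632·3219536 = 11091012, so p = 924251/493112.
Then q = (3219536 − 1632·(924251/493112))/1072596 = 554525/184917.

p = 1.874, q = 2.999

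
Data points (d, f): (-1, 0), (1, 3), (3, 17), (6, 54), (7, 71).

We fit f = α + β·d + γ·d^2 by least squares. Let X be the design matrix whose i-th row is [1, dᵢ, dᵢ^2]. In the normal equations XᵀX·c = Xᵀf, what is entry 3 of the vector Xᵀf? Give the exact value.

5579

Entry 3 ↔ basis d^2, so (Xᵀf)_{3} = Σᵢ (d^2)·fᵢ = (1)·(0) + (1)·(3) + (9)·(17) + (36)·(54) + (49)·(71) = 5579.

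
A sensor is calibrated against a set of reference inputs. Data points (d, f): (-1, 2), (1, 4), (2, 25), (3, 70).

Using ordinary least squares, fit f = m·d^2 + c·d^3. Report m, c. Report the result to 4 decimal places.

From the data, Σd^2·d^2 = 99, Σd^2·d^3 = 275, Σd^3·d^3 = 795.
For Aᵀf: Σd^2·f = 736, Σd^3·f = 2092.
Eliminating c: 795·(row 1) − 275·(row 2) gives 3080·m = 795·736 − 275·2092 = 9820, so m = 491/154.
Then c = (2092 − 275·(491/154))/795 = 107/70.

m = 3.1883, c = 1.5286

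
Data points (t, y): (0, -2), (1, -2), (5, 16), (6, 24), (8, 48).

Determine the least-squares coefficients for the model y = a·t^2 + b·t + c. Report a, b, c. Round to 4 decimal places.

Normal-equation sums: Σt^2·t^2 = 6018, Σt^2·t = 854, Σt^2 = 126, Σt·t = 126, Σt = 20, Σ1 = 5.
For Aᵀy: Σt^2·y = 4334, Σt·y = 606, Σy = 84.
So AᵀA·[a, b, c]ᵀ = Aᵀy: [[6018, 854, 126]; [854, 126, 20]; [126, 20, 5]]·[a, b, c]ᵀ = [4334, 606, 84]ᵀ.
Inverting the 3×3 Gram matrix, [a, b, c]ᵀ = [2341/2584, -2645/2584, -2501/1292]ᵀ.

a = 0.9060, b = -1.0236, c = -1.9358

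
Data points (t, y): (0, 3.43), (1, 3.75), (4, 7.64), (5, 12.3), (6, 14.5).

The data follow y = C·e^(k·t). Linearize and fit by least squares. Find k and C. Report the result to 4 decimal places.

k = 0.2530, C = 3.1418

Taking logs, ln y = k·t + ln C, so regress ln y on t.
Σt = 16.0000, Σ(t)² = 78.0000, Σln y = 9.7715, Σt·ln y = 38.0482.
Equations: 78.0000·k + 16.0000·ln C = 38.0482;  16.0000·k + 5·ln C = 9.7715.
Δ = 78.0000·5 − (16.0000)² = 134.0000; k = (38.0482·5 − 16.0000·9.7715)/134.0000 = 0.25297, ln C = (78.0000·9.7715 − 16.0000·38.0482)/134.0000 = 1.14479, so C = exp(1.14479) = 3.14179.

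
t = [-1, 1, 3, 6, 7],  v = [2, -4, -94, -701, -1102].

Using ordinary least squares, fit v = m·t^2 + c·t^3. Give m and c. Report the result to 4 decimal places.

m = -1.3751, c = -3.0164

With design matrix M, MᵀM = [[3780, 24826]; [24826, 165036]] and Mᵀv = [-80082, -531946]ᵀ.
Eliminating c: 165036·(row 1) − 24826·(row 2) gives 7505804·m = 165036·(-80082) − 24826·(-531946) = -10321556, so m = -2580389/1876451.
Then c = ((-531946) − 24826·(-2580389/1876451))/165036 = -5660037/1876451.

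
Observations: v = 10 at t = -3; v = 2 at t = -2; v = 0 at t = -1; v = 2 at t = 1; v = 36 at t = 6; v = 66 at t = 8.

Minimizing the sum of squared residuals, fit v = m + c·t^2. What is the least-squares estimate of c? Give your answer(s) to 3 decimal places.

c = 1.033

Setting ∂/∂m … = 0 gives: 6·m + 115·c = 116;  115·m + 5491·c = 5620.
Eliminating c: 5491·(row 1) − 115·(row 2) gives 19721·m = 5491·116 − 115·5620 = -9344, so m = -9344/19721.
Then c = (5620 − 115·(-9344/19721))/5491 = 20380/19721.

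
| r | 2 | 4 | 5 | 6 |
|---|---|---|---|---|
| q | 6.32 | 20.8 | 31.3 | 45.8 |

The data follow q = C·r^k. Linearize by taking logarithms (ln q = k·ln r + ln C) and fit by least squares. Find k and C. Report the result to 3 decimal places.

Let Y = ln q. Fitting Y = k·ln r + ln C by least squares:
Sums: Σln r = 5.4806, Σ(ln r)² = 8.2030, Σln q = 12.1466, Σln r·ln q = 17.8798.
Normal system: [[8.2030, 5.4806]; [5.4806, 4]]·[k, ln C]ᵀ = [17.8798, 12.1466]ᵀ.
Δ = 8.2030·4 − (5.4806)² = 2.7744; k = (17.8798·4 − 5.4806·12.1466)/2.7744 = 1.78350, ln C = (8.2030·12.1466 − 5.4806·17.8798)/2.7744 = 0.59297, so C = exp(0.59297) = 1.80935.

k = 1.783, C = 1.809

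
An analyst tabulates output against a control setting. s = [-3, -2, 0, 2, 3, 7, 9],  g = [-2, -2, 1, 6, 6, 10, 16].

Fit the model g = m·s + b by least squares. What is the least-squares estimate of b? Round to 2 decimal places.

The normal equations are: 156·m + 16·b = 254;  16·m + 7·b = 35.
Determinant 156·7 − 16² = 836.
m = (254·7 − 16·35)/836 = 609/418; b = (156·35 − 16·254)/836 = 349/209.

b = 1.67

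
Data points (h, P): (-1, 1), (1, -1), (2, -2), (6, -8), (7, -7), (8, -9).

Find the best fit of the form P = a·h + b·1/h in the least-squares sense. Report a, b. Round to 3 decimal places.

From the data, Σh·h = 155, Σh·1/h = 6, Σ1/h·1/h = 65305/28224.
Moment sums: Σh·P = -175, Σ1/h·P = -155/24.
So MᵀM·[a, b]ᵀ = MᵀP: [[155, 6]; [6, 65305/28224]]·[a, b]ᵀ = [-175, -155/24]ᵀ.
Δ = 155·(65305/28224) − 6² = 9106211/28224.
a = ((-175)·(65305/28224) − 6·(-155/24))/(9106211/28224) = -10334695/9106211; b = (155·(-155/24) − 6·(-175))/(9106211/28224) = 1381800/9106211.

a = -1.135, b = 0.152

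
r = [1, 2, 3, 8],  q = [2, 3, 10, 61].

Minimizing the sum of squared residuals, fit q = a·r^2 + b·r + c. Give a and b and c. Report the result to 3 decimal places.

a = 0.927, b = 0.174, c = 0.312

Compute the Gram sums: Σr^2·r^2 = 4194, Σr^2·r = 548, Σr^2 = 78, Σr·r = 78, Σr = 14, Σ1 = 4.
For Mᵀq: Σr^2·q = 4008, Σr·q = 526, Σq = 76.
Inverting the 3×3 Gram matrix, [a, b, c]ᵀ = [877/946, 15/86, 295/946]ᵀ.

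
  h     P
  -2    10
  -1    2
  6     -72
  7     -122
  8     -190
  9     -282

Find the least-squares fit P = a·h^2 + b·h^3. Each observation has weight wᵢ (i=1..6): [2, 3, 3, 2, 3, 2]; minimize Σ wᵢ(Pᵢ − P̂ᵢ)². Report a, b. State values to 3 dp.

a = 1.017, b = -0.500

Entries of MᵀWM: Σwᵢ·h^2·h^2 = 34135, Σwᵢ·h^2·h^3 = 273277, Σwᵢ·h^3·h^3 = 2224711.
For MᵀWP: Σwᵢ·h^2·P = -101810, Σwᵢ·h^3·P = -833510.
So MᵀWM·[a, b]ᵀ = MᵀWP: [[34135, 273277]; [273277, 2224711]]·[a, b]ᵀ = [-101810, -833510]ᵀ.
Eliminating b: 2224711·(row 1) − 273277·(row 2) gives 1260191256·a = 2224711·(-101810) − 273277·(-833510) = 1281285360, so a = 53386890/52507969.
Then b = ((-833510) − 273277·(53386890/52507969))/2224711 = -26230520/52507969.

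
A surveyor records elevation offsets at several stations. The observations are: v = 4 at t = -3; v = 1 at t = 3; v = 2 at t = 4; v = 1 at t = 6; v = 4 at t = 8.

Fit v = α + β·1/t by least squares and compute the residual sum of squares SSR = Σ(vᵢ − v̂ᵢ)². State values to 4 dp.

Normal-equation sums: Σ1 = 5, Σ1/t = 13/24, Σ1/t·1/t = 21/64.
Right-hand side: Σv = 12, Σ1/t·v = 1/6.
AᵀA·[α, β]ᵀ = Aᵀv becomes [[5, 13/24]; [13/24, 21/64]]·[α, β]ᵀ = [12, 1/6]ᵀ.
Δ = 5·(21/64) − (13/24)² = 97/72.
α = (12·(21/64) − (13/24)·(1/6))/(97/72) = 277/97; β = (5·(1/6) − (13/24)·12)/(97/72) = -408/97.
Residuals: -25/97, -44/97, 19/97, -112/97, 162/97; SSR = 430/97.

SSR = 4.4330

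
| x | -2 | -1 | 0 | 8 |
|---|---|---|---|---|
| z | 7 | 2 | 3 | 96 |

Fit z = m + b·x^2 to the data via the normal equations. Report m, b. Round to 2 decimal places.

From the data, Σ1 = 4, Σx^2 = 69, Σx^2·x^2 = 4113.
For Mᵀz: Σz = 108, Σx^2·z = 6174.
MᵀM·[m, b]ᵀ = Mᵀz becomes [[4, 69]; [69, 4113]]·[m, b]ᵀ = [108, 6174]ᵀ.
det = 4·4113 − 69² = 11691.
m = (108·4113 − 69·6174)/11691 = 674/433; b = (4·6174 − 69·108)/11691 = 1916/1299.

m = 1.56, b = 1.47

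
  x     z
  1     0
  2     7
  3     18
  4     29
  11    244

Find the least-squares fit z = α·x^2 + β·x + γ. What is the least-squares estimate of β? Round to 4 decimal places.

β = -0.3986

Normal-equation sums: Σx^2·x^2 = 14995, Σx^2·x = 1431, Σx^2 = 151, Σx·x = 151, Σx = 21, Σ1 = 5.
For Mᵀz: Σx^2·z = 30178, Σx·z = 2868, Σz = 298.
Normal equations: [[14995, 1431, 151]; [1431, 151, 21]; [151, 21, 5]]·[α, β, γ]ᵀ = [30178, 2868, 298]ᵀ.
Row-reducing yields α = 52570/25519, β = -10173/25519, γ = -23955/25519.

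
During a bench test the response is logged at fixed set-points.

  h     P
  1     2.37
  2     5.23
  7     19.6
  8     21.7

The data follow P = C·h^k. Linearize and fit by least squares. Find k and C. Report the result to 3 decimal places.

k = 1.067, C = 2.422

Linearized form: ln P = k·ln h + ln C. From the 4 transformed points,
Σln h = 4.7185, Σ(ln h)² = 8.5911, Σln P = 8.5701, Σln h·ln P = 13.3360.
Normal system: [[8.5911, 4.7185]; [4.7185, 4]]·[k, ln C]ᵀ = [13.3360, 8.5701]ᵀ.
Δ = 8.5911·4 − (4.7185)² = 12.1002; k = (13.3360·4 − 4.7185·8.5701)/12.1002 = 1.06657, ln C = (8.5911·8.5701 − 4.7185·13.3360)/12.1002 = 0.88439, so C = exp(0.88439) = 2.42150.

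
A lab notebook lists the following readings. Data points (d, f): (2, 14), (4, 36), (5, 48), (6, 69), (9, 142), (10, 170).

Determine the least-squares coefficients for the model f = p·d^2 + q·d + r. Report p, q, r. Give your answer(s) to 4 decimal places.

The normal equations are: 18754·p + 2142·q + 262·r = 32818;  2142·p + 262·q + 36·r = 3804;  262·p + 36·q + 6·r = 479.
Row-reducing yields p = 5213/3454, q = 5235/3454, r = 8350/1727.

p = 1.5093, q = 1.5156, r = 4.8350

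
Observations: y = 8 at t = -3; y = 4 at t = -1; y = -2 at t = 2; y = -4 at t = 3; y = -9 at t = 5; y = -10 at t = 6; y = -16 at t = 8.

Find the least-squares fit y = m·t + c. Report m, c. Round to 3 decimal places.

Setting ∂/∂m … = 0 gives: 148·m + 20·c = -277;  20·m + 7·c = -29.
(Σt·t = 148, Σt = 20, Σ1 = 7, Σt·y = -277, Σy = -29.)
Determinant 148·7 − 20² = 636.
m = ((-277)·7 − 20·(-29))/636 = -453/212; c = (148·(-29) − 20·(-277))/636 = 104/53.

m = -2.137, c = 1.962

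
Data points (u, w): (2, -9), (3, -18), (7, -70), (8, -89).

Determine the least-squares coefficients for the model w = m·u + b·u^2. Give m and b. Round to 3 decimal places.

m = -2.643, b = -1.057

Entries of AᵀA: Σu·u = 126, Σu·u^2 = 890, Σu^2·u^2 = 6594.
Right-hand side: Σu·w = -1274, Σu^2·w = -9324.
Eliminating b: 6594·(row 1) − 890·(row 2) gives 38744·m = 6594·(-1274) − 890·(-9324) = -102396, so m = -25599/9686.
Then b = ((-9324) − 890·(-25599/9686))/6594 = -10241/9686.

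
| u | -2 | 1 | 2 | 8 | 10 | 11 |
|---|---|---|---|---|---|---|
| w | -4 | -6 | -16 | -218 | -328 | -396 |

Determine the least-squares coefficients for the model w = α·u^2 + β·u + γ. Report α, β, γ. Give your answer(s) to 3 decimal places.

α = -2.964, β = -3.451, γ = 1.176

XᵀX·[α, β, γ]ᵀ = Xᵀw reads: 28770·α + 2844·β + 294·γ = -94754;  2844·α + 294·β + 30·γ = -9410;  294·α + 30·β + 6·γ = -968.
(Σu^2·u^2 = 28770, Σu^2·u = 2844, Σu^2 = 294, Σu·u = 294, Σu = 30, Σ1 = 6, Σu^2·w = -94754, Σu·w = -9410, Σw = -968.)
Solving the 3×3 system (Gaussian elimination) gives α = -44599/15045, β = -17307/5015, γ = 17696/15045.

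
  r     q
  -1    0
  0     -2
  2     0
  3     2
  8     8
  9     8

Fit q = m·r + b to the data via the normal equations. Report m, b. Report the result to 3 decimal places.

m = 1.006, b = -0.854

Entries of AᵀA: Σr·r = 159, Σr = 21, Σ1 = 6.
Right-hand side: Σr·q = 142, Σq = 16.
AᵀA·[m, b]ᵀ = Aᵀq becomes [[159, 21]; [21, 6]]·[m, b]ᵀ = [142, 16]ᵀ.
det = 159·6 − 21² = 513.
m = (142·6 − 21·16)/513 = 172/171; b = (159·16 − 21·142)/513 = -146/171.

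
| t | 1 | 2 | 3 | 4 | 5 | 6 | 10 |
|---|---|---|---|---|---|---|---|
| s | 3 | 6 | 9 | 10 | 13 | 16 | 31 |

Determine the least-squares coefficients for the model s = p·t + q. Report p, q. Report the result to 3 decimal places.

p = 3.040, q = -0.891

Sums needed: Σt·t = 191, Σt = 31, Σ1 = 7.
For Aᵀs: Σt·s = 553, Σs = 88.
AᵀA·[p, q]ᵀ = Aᵀs becomes [[191, 31]; [31, 7]]·[p, q]ᵀ = [553, 88]ᵀ.
Eliminating q: 7·(row 1) − 31·(row 2) gives 376·p = 7·553 − 31·88 = 1143, so p = 1143/376.
Then q = (88 − 31·(1143/376))/7 = -335/376.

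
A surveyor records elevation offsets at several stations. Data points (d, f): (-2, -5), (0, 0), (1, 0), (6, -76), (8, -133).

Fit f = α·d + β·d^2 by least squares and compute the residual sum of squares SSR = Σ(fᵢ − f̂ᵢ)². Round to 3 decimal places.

SSR = 9.336

Entries of XᵀX: Σd·d = 105, Σd·d^2 = 721, Σd^2·d^2 = 5409.
Right-hand side: Σd·f = -1510, Σd^2·f = -11268.
So XᵀX·[α, β]ᵀ = Xᵀf: [[105, 721]; [721, 5409]]·[α, β]ᵀ = [-1510, -11268]ᵀ.
Determinant 105·5409 − 721² = 48104.
α = ((-1510)·5409 − 721·(-11268))/48104 = -21681/24052; β = (105·(-11268) − 721·(-1510))/48104 = -6745/3436.
Residuals: 12619/12026, 0, 17224/6013, 937/12026, -927/6013; SSR = 112275/12026.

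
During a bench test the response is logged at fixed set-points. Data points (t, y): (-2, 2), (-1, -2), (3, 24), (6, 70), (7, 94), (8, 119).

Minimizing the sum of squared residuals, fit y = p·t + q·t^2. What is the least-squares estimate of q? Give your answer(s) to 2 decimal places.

q = 1.52

AᵀA·[p, q]ᵀ = Aᵀy reads: 163·p + 1089·q = 2100;  1089·p + 7891·q = 14964.
Δ = 163·7891 − 1089² = 100312.
p = (2100·7891 − 1089·14964)/100312 = 34413/12539; q = (163·14964 − 1089·2100)/100312 = 19029/12539.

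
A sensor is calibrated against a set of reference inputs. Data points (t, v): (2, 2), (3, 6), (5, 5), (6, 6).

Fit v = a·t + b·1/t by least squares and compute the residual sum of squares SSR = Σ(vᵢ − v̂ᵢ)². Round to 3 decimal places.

With design matrix M, MᵀM = [[74, 4]; [4, 193/450]] and Mᵀv = [83, 5]ᵀ.
Δ = 74·(193/450) − 4² = 3541/225.
a = (83·(193/450) − 4·5)/(3541/225) = 7019/7082; b = (74·5 − 4·83)/(3541/225) = 8550/3541.
Residuals: -4212/3541, 15735/7082, -3105/7082, -1236/3541; SSR = 47205/7082.

SSR = 6.665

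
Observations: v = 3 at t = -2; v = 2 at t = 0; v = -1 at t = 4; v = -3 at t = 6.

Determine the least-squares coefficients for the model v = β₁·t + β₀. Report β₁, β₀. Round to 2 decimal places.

Sums needed: Σt·t = 56, Σt = 8, Σ1 = 4.
For Mᵀv: Σt·v = -28, Σv = 1.
Normal equations: [[56, 8]; [8, 4]]·[β₁, β₀]ᵀ = [-28, 1]ᵀ.
det = 56·4 − 8² = 160.
β₁ = ((-28)·4 − 8·1)/160 = -3/4; β₀ = (56·1 − 8·(-28))/160 = 7/4.

β₁ = -0.75, β₀ = 1.75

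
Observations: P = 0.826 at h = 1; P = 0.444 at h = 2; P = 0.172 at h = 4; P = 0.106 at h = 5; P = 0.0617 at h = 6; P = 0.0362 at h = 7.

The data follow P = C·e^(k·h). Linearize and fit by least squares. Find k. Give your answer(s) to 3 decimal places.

k = -0.511

Taking logs, ln P = k·h + ln C, so regress ln P on h.
XᵀX = [[131.0000, 25.0000]; [25.0000, 6]], rhs = [-60.0213, -11.1118]ᵀ  (here Σh = 25.0000, Σ(h)² = 131.0000, Σln P = -11.1118, Σh·ln P = -60.0213).
Δ = 131.0000·6 − (25.0000)² = 161.0000; k = (-60.0213·6 − 25.0000·-11.1118)/161.0000 = -0.51138, ln C = (131.0000·-11.1118 − 25.0000·-60.0213)/161.0000 = 0.27878.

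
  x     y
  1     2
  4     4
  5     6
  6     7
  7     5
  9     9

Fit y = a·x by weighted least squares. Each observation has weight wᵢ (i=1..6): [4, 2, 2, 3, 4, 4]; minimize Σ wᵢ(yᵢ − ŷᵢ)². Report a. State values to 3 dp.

Sums needed: Σwᵢ·x·x = 714.
And Σwᵢ·x·y = 690.
Normal equations: [[714]]·[a]ᵀ = [690]ᵀ.
a = 690/714 = 0.966387.

a = 0.966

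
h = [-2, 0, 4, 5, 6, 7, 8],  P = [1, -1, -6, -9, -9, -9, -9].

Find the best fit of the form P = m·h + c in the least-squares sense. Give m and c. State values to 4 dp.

m = -1.1220, c = -1.5122

Normal-equation sums: Σh·h = 194, Σh = 28, Σ1 = 7.
For MᵀP: Σh·P = -260, ΣP = -42.
MᵀM·[m, c]ᵀ = MᵀP becomes [[194, 28]; [28, 7]]·[m, c]ᵀ = [-260, -42]ᵀ.
Eliminating c: 7·(row 1) − 28·(row 2) gives 574·m = 7·(-260) − 28·(-42) = -644, so m = -46/41.
Then c = ((-42) − 28·(-46/41))/7 = -62/41.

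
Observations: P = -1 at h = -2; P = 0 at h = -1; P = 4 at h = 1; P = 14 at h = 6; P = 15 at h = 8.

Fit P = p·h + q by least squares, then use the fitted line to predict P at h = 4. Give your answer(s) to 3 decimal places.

Entries of MᵀM: Σh·h = 106, Σh = 12, Σ1 = 5.
For MᵀP: Σh·P = 210, ΣP = 32.
MᵀM·[p, q]ᵀ = MᵀP becomes [[106, 12]; [12, 5]]·[p, q]ᵀ = [210, 32]ᵀ.
Δ = 106·5 − 12² = 386.
p = (210·5 − 12·32)/386 = 333/193; q = (106·32 − 12·210)/386 = 436/193.
At h = 4: P̂ = (333/193)·(4) + (436/193)·(1) = 1768/193.

P̂ = 9.161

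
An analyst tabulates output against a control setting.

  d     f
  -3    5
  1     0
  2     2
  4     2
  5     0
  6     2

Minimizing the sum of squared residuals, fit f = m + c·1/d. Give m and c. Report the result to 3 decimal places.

m = 2.793, c = -3.228

Forming MᵀM = [[6, 107/60]; [107/60, 5369/3600]] and Mᵀf = [11, 1/6]ᵀ gives MᵀM·[m, c]ᵀ = Mᵀf.
Δ = 6·(5369/3600) − (107/60)² = 4153/720.
m = (11·(5369/3600) − (107/60)·(1/6))/(4153/720) = 57989/20765; c = (6·(1/6) − (107/60)·11)/(4153/720) = -13404/4153.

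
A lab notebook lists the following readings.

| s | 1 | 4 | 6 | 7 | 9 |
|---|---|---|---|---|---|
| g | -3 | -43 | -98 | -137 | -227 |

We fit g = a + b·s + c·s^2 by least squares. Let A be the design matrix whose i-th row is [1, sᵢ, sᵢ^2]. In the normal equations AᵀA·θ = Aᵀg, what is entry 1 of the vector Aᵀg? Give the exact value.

Entry 1 ↔ basis 1, so (Aᵀg)_{1} = Σᵢ gᵢ = (1)·(-3) + (1)·(-43) + (1)·(-98) + (1)·(-137) + (1)·(-227) = -508.

-508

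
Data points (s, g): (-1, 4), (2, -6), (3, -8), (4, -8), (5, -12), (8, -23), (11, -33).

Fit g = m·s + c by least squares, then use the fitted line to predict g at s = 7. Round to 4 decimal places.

ĝ = -19.6936

With design matrix M, MᵀM = [[240, 32]; [32, 7]] and Mᵀg = [-679, -86]ᵀ.
Eliminating c: 7·(row 1) − 32·(row 2) gives 656·m = 7·(-679) − 32·(-86) = -2001, so m = -2001/656.
Then c = ((-86) − 32·(-2001/656))/7 = 68/41.
At s = 7: ĝ = (-2001/656)·(7) + (68/41)·(1) = -12919/656.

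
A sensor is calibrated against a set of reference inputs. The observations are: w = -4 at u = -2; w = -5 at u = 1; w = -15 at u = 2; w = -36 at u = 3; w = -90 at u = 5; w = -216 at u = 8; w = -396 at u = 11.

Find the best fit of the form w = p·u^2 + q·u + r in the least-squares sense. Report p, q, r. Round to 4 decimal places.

Compute the Gram sums: Σu^2·u^2 = 19476, Σu^2·u = 1996, Σu^2 = 228, Σu·u = 228, Σu = 28, Σ1 = 7.
Right-hand side: Σu^2·w = -64395, Σu·w = -6669, Σw = -762.
Inverting the 3×3 Gram matrix, [p, q, r]ᵀ = [-291201/97436, -80073/24359, 39849/24359]ᵀ.

p = -2.9886, q = -3.2872, r = 1.6359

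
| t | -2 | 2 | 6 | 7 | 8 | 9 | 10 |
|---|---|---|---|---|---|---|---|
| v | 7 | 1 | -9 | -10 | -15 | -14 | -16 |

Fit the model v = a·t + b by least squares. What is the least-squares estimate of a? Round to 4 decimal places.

a = -2.0287

Setting ∂/∂a … = 0 gives: 338·a + 40·b = -542;  40·a + 7·b = -56.
Eliminating b: 7·(row 1) − 40·(row 2) gives 766·a = 7·(-542) − 40·(-56) = -1554, so a = -777/383.
Then b = ((-56) − 40·(-777/383))/7 = 1376/383.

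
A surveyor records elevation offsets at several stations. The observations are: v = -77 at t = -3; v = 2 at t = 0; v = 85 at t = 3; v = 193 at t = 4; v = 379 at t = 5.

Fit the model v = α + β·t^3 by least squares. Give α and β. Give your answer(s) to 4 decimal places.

α = 3.0081, β = 2.9998

Forming AᵀA = [[5, 189]; [189, 21179]] and Aᵀv = [582, 64101]ᵀ gives AᵀA·[α, β]ᵀ = Aᵀv.
Eliminating β: 21179·(row 1) − 189·(row 2) gives 70174·α = 21179·582 − 189·64101 = 211089, so α = 211089/70174.
Then β = (64101 − 189·(211089/70174))/21179 = 210507/70174.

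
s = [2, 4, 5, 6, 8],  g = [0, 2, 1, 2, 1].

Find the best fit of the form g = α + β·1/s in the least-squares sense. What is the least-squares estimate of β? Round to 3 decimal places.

Compute the Gram sums: Σ1 = 5, Σ1/s = 149/120, Σ1/s·1/s = 5701/14400.
For Mᵀg: Σg = 6, Σ1/s·g = 139/120.
Eliminating β: (5701/14400)·(row 1) − (149/120)·(row 2) gives (197/450)·α = (5701/14400)·6 − (149/120)·(139/120) = 2699/2880, so α = 13495/6304.
Then β = ((139/120) − (149/120)·(13495/6304))/(5701/14400) = -2985/788.

β = -3.788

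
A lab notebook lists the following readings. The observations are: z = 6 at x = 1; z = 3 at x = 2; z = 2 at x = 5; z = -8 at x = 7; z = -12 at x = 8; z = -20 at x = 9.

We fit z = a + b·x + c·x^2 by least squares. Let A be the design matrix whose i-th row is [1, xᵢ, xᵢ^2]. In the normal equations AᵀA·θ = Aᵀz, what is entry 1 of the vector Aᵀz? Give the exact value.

-29

Entry 1 ↔ basis 1, so (Aᵀz)_{1} = Σᵢ zᵢ = (1)·(6) + (1)·(3) + (1)·(2) + (1)·(-8) + (1)·(-12) + (1)·(-20) = -29.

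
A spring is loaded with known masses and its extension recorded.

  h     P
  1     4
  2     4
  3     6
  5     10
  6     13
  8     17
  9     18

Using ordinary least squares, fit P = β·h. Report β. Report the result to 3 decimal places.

β = 2.073

XᵀX·[β]ᵀ = XᵀP reads: 220·β = 456.
Hence β = 456 / 220 ≈ 2.07273.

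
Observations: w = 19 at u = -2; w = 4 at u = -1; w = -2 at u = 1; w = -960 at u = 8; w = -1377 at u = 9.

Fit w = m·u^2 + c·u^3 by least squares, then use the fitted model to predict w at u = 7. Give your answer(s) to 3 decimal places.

XᵀX·[m, c]ᵀ = Xᵀw reads: 10675·m + 91785·c = -172899;  91785·m + 793651·c = -1495511.
(Σu^2·u^2 = 10675, Σu^2·u^3 = 91785, Σu^3·u^3 = 793651, Σu^2·w = -172899, Σu^3·w = -1495511.)
det = 10675·793651 − 91785² = 47738200.
m = ((-172899)·793651 − 91785·(-1495511))/47738200 = 22006443/23869100; c = (10675·(-1495511) − 91785·(-172899))/47738200 = -9504521/4773820.
At u = 7: ŵ = (22006443/23869100)·(49) + (-9504521/4773820)·(343) = -3805484452/5967275.

ŵ = -637.726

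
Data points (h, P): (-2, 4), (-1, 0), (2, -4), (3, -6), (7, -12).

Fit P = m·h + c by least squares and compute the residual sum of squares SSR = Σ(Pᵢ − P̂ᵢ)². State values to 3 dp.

Entries of XᵀX: Σh·h = 67, Σh = 9, Σ1 = 5.
For XᵀP: Σh·P = -118, ΣP = -18.
So XᵀX·[m, c]ᵀ = XᵀP: [[67, 9]; [9, 5]]·[m, c]ᵀ = [-118, -18]ᵀ.
det = 67·5 − 9² = 254.
m = ((-118)·5 − 9·(-18))/254 = -214/127; c = (67·(-18) − 9·(-118))/254 = -72/127.
Residuals: 152/127, -142/127, -8/127, -48/127, 46/127; SSR = 376/127.

SSR = 2.961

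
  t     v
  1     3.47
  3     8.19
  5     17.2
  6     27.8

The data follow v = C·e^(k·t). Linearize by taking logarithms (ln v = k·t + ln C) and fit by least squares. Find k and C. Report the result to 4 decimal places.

k = 0.4094, C = 2.3255

Let Y = ln v. Fitting Y = k·t + ln C by least squares:
Over the data: Σt = 15.0000, Σ(t)² = 71.0000, Σln v = 9.5170, Σt·ln v = 41.7277.
Normal system: [[71.0000, 15.0000]; [15.0000, 4]]·[k, ln C]ᵀ = [41.7277, 9.5170]ᵀ.
Slope k = (n·Σt·ln v − Σt·Σln v)/(n·Σ(t)² − (Σt)²) = (4·41.7277 − 15.0000·9.5170)/59.0000 = 0.40941; ln C = (Σln v − k·Σt)/n = 0.84395, so C = exp(0.84395) = 2.32554.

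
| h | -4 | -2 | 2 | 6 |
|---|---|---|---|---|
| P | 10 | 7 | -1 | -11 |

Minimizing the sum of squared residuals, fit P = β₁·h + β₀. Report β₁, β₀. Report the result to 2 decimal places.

Compute the Gram sums: Σh·h = 60, Σh = 2, Σ1 = 4.
Moment sums: Σh·P = -122, ΣP = 5.
det = 60·4 − 2² = 236.
β₁ = ((-122)·4 − 2·5)/236 = -249/118; β₀ = (60·5 − 2·(-122))/236 = 136/59.

β₁ = -2.11, β₀ = 2.31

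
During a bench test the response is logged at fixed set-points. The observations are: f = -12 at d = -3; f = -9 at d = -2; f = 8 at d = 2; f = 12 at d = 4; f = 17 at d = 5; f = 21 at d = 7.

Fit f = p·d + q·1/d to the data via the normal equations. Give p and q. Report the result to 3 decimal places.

Sums needed: Σd·d = 107, Σd·1/d = 6, Σ1/d·1/d = 129481/176400.
Moment sums: Σd·f = 350, Σ1/d·f = 219/10.
Normal equations: [[107, 6]; [6, 129481/176400]]·[p, q]ᵀ = [350, 219/10]ᵀ.
det = 107·(129481/176400) − 6² = 7504067/176400.
p = (350·(129481/176400) − 6·(219/10))/(7504067/176400) = 22139390/7504067; q = (107·(219/10) − 6·350)/(7504067/176400) = 42918120/7504067.

p = 2.950, q = 5.719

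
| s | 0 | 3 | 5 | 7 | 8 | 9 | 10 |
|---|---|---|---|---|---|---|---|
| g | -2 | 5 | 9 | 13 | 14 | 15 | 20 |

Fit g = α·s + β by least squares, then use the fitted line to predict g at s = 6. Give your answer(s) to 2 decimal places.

Setting ∂/∂α … = 0 gives: 328·α + 42·β = 598;  42·α + 7·β = 74.
(Σs·s = 328, Σs = 42, Σ1 = 7, Σs·g = 598, Σg = 74.)
Δ = 328·7 − 42² = 532.
α = (598·7 − 42·74)/532 = 77/38; β = (328·74 − 42·598)/532 = -211/133.
At s = 6: ĝ = (77/38)·(6) + (-211/133)·(1) = 74/7.

ĝ = 10.57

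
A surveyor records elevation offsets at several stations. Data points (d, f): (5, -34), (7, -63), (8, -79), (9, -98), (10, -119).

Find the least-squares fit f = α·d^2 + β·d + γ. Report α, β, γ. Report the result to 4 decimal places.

Setting ∂/∂α … = 0 gives: 23683·α + 2709·β + 319·γ = -28831;  2709·α + 319·β + 39·γ = -3315;  319·α + 39·β + 5·γ = -393.
Solving the 3×3 system (Gaussian elimination) gives α = -626/679, β = -2112/679, γ = 3043/679.

α = -0.9219, β = -3.1105, γ = 4.4816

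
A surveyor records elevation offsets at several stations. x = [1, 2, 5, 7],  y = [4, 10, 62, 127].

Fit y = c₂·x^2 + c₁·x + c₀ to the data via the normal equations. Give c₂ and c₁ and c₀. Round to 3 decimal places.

AᵀA·[c₂, c₁, c₀]ᵀ = Aᵀy reads: 3043·c₂ + 477·c₁ + 79·c₀ = 7817;  477·c₂ + 79·c₁ + 15·c₀ = 1223;  79·c₂ + 15·c₁ + 4·c₀ = 203.
(Σx^2·x^2 = 3043, Σx^2·x = 477, Σx^2 = 79, Σx·x = 79, Σx = 15, Σ1 = 4, Σx^2·y = 7817, Σx·y = 1223, Σy = 203.)
Inverting the 3×3 Gram matrix, [c₂, c₁, c₀]ᵀ = [1055/354, -399/118, 809/177]ᵀ.

c₂ = 2.980, c₁ = -3.381, c₀ = 4.571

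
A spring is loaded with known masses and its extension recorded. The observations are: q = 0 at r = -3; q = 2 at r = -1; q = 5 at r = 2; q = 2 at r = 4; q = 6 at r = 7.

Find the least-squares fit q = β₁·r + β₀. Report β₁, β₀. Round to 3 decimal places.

β₁ = 0.494, β₀ = 2.111

The normal system MᵀM·[β₁, β₀]ᵀ = Mᵀq is [[79, 9]; [9, 5]]·[β₁, β₀]ᵀ = [58, 15]ᵀ.
Δ = 79·5 − 9² = 314.
β₁ = (58·5 − 9·15)/314 = 155/314; β₀ = (79·15 − 9·58)/314 = 663/314.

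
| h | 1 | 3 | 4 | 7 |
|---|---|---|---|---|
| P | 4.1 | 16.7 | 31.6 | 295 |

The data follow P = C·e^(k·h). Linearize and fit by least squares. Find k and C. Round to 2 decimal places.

Let Y = ln P. Fitting Y = k·h + ln C by least squares:
Σh = 15.0000, Σ(h)² = 75.0000, Σln P = 13.3665, Σh·ln P = 63.4787.
Equations: 75.0000·k + 15.0000·ln C = 63.4787;  15.0000·k + 4·ln C = 13.3665.
Slope k = (n·Σh·ln P − Σh·Σln P)/(n·Σ(h)² − (Σh)²) = (4·63.4787 − 15.0000·13.3665)/75.0000 = 0.71222; ln C = (Σln P − k·Σh)/n = 0.67079, so C = exp(0.67079) = 1.95579.

k = 0.71, C = 1.96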